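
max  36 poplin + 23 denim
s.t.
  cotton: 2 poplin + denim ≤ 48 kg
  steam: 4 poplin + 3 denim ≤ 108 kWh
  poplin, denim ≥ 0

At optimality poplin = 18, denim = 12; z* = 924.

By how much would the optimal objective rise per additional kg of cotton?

8

Check each constraint at x*: cotton 48/48 (tight); steam 108/108 (tight).
Dual feasibility on the basic columns requires 2·y_cotton + 4·y_steam = 36, 1·y_cotton + 3·y_steam = 23.
This yields shadow prices y_cotton = 8, y_steam = 5.
Shadow price of cotton = 8.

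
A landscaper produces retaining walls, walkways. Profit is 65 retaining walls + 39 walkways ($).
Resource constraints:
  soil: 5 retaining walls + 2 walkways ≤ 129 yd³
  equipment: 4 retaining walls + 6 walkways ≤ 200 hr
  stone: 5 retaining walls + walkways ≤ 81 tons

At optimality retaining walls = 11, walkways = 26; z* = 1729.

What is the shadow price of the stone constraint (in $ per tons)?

At the optimum: soil uses 107 of 129 (slack = 22); equipment uses 200 of 200 (binding); stone uses 81 of 81 (binding).
Since soil is not tight, its dual is 0.
The binding rows give the dual system: 4·y_equipment + 5·y_stone = 65 and 6·y_equipment + 1·y_stone = 39.
This yields shadow prices y_equipment = 5, y_stone = 9.
Shadow price of stone = 9.

9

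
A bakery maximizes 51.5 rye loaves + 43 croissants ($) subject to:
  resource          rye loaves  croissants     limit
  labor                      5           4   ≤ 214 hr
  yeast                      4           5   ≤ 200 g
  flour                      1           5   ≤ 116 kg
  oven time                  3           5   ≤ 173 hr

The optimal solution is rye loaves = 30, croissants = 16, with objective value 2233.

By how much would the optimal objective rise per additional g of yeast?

1

At the optimum: labor uses 214 of 214 (binding); yeast uses 200 of 200 (binding); flour uses 110 of 116 (slack = 6); oven time uses 170 of 173 (slack = 3).
Since flour, oven time are not tight, their duals are 0.
The binding rows give the dual system: 5·y_labor + 4·y_yeast = 51.5 and 4·y_labor + 5·y_yeast = 43.
Solving: y_labor = 9.5, y_yeast = 1.
Shadow price of yeast = 1.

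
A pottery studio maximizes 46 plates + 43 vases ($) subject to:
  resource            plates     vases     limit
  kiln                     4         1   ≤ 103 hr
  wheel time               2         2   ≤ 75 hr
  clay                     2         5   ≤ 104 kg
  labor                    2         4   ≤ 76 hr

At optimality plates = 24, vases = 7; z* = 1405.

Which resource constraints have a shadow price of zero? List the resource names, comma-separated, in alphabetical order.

kiln: 103/103 (binding)
wheel time: 62/75 (slack 13)
clay: 83/104 (slack 21)
labor: 76/76 (binding)
By complementary slackness, a constraint with positive slack has shadow price 0 → clay, wheel time.

clay, wheel time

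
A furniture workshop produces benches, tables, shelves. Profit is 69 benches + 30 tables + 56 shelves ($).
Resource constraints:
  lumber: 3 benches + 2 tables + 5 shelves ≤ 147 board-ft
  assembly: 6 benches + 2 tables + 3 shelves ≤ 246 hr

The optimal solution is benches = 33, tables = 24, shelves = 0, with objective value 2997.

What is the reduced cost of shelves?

-3

Check each constraint at x*: lumber 147/147 (tight); assembly 246/246 (tight).
The binding rows give the dual system: 3·y_lumber + 6·y_assembly = 69 and 2·y_lumber + 2·y_assembly = 30.
This yields shadow prices y_lumber = 7, y_assembly = 8.
Reduced cost of shelves: c₃ − yᵀa₃ = 56 − (7·5 + 8·3) = 56 − 59 = -3.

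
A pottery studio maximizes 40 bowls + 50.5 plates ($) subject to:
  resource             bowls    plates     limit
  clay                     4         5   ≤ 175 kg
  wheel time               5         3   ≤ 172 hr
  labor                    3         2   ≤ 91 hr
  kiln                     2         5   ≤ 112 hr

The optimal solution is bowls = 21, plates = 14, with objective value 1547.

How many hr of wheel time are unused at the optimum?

25

wheel time used = 5·21 + 3·14 = 147; slack = 172 − 147 = 25.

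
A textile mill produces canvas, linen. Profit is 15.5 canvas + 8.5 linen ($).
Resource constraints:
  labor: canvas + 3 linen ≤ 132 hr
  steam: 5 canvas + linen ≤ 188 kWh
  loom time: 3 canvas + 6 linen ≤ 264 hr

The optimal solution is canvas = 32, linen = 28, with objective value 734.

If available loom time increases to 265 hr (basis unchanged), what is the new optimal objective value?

Check each constraint at x*: labor 116/132 (slack 16); steam 188/188 (tight); loom time 264/264 (tight).
Slack constraints have shadow price 0 (complementary slackness).
The binding rows give the dual system: 5·y_steam + 3·y_loom time = 15.5 and 1·y_steam + 6·y_loom time = 8.5.
This yields shadow prices y_steam = 2.5, y_loom time = 1.
Δz = y_loom time·Δb = 1 × (1) = 1, so new z* = 734 + 1 = 735.

735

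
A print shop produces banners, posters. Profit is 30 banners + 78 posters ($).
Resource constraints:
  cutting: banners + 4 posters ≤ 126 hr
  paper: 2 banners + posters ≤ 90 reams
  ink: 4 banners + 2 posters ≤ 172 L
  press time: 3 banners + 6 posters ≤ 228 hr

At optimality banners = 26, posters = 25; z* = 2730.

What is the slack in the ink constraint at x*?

18

ink used = 4·26 + 2·25 = 154; slack = 172 − 154 = 18.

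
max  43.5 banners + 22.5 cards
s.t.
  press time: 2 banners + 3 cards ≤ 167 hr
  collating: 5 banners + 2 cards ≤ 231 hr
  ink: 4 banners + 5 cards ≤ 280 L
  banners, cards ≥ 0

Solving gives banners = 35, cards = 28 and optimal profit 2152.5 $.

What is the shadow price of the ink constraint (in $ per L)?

Binding: collating and ink. Non-binding: press time (13 unused).
By complementary slackness, y = 0 for the non-binding constraint.
The binding rows give the dual system: 5·y_collating + 4·y_ink = 43.5 and 2·y_collating + 5·y_ink = 22.5.
→ y_collating = 7.5 and y_ink = 1.5.
Shadow price of ink = 1.5.

1.5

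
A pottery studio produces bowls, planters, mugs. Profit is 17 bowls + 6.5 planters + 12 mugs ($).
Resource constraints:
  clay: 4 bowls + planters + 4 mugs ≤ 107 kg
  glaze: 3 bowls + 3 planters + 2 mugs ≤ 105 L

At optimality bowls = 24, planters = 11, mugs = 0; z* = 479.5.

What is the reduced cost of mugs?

Both clay and glaze are binding at x*.
Dual feasibility on the basic columns requires 4·y_clay + 3·y_glaze = 17, 1·y_clay + 3·y_glaze = 6.5.
→ y_clay = 3.5 and y_glaze = 1.
Reduced cost of mugs: c₃ − yᵀa₃ = 12 − (3.5·4 + 1·2) = 12 − 16 = -4.

-4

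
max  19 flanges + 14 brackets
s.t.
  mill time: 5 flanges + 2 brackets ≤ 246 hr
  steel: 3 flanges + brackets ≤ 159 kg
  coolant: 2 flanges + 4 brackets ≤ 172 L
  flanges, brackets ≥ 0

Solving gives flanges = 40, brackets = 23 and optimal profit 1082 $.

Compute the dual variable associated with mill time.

3

Check each constraint at x*: mill time 246/246 (tight); steel 143/159 (slack 16); coolant 172/172 (tight).
Since steel is not tight, its dual is 0.
From A_Bᵀ y = c: 5·y_mill time + 2·y_coolant = 19; 2·y_mill time + 4·y_coolant = 14.
Solving: y_mill time = 3, y_coolant = 2.
Shadow price of mill time = 3.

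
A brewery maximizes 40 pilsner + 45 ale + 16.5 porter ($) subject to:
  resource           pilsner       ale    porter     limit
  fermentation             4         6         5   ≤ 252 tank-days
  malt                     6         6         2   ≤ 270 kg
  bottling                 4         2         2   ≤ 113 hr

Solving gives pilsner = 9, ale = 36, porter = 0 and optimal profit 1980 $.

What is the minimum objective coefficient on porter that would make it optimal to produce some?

22.5

At the optimum: fermentation uses 252 of 252 (binding); malt uses 270 of 270 (binding); bottling uses 108 of 113 (slack = 5).
Since bottling is not tight, its dual is 0.
The binding rows give the dual system: 4·y_fermentation + 6·y_malt = 40 and 6·y_fermentation + 6·y_malt = 45.
Solving: y_fermentation = 2.5, y_malt = 5.
porter enters the basis when its profit ≥ yᵀa₃ = 2.5·5 + 5·2 = 22.5.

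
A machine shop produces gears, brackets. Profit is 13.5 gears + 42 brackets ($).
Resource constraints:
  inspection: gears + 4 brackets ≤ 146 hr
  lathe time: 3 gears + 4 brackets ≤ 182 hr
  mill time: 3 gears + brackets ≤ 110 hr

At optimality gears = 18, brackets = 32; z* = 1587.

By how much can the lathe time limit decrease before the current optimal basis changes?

36

Binding constraints: inspection, lathe time. The basis is B = [[1,4],[3,4]] with det -8.
Per unit decrease in lathe time, x* moves by d = (-0.5, 0.125).
The basis stays optimal until gears reaches 0; allowable decrease = 36 hr.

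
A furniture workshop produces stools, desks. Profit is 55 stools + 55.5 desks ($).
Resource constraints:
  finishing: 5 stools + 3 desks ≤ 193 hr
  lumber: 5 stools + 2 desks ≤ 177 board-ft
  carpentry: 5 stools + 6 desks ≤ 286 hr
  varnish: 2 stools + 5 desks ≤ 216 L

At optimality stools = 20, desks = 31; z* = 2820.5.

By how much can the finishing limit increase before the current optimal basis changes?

Binding constraints: finishing, carpentry. The basis is B = [[5,3],[5,6]] with det 15.
Per unit increase in finishing, x* moves by d = (0.4, -0.3333).
The basis stays optimal until lumber becomes binding; allowable increase = 11.25 hr.

11.25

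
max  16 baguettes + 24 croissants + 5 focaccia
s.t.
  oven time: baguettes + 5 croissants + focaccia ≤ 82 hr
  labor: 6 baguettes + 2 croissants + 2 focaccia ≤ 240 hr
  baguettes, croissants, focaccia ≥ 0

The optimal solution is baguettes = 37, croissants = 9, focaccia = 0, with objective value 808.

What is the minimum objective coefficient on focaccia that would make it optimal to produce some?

Both oven time and labor are binding at x*.
The binding rows give the dual system: 1·y_oven time + 6·y_labor = 16 and 5·y_oven time + 2·y_labor = 24.
This yields shadow prices y_oven time = 4, y_labor = 2.
focaccia enters the basis when its profit ≥ yᵀa₃ = 4·1 + 2·2 = 8.

8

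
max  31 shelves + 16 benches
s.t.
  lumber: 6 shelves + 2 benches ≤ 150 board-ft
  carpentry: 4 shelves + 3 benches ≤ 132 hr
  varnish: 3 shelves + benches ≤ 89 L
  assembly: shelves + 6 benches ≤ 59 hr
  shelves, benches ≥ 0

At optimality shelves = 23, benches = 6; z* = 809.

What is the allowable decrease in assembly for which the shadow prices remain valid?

Binding constraints: lumber, assembly. The basis is B = [[6,2],[1,6]] with det 34.
Per unit decrease in assembly, x* moves by d = (0.0588, -0.1765).
The basis stays optimal until benches reaches 0; allowable decrease = 34 hr.

34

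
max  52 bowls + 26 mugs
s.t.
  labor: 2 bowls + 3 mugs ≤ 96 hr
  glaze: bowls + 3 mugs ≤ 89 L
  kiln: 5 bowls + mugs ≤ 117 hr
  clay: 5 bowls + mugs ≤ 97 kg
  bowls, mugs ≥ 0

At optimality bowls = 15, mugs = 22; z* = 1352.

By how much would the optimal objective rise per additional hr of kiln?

Check each constraint at x*: labor 96/96 (tight); glaze 81/89 (slack 8); kiln 97/117 (slack 20); clay 97/97 (tight).
Slack constraints have shadow price 0 (complementary slackness).
From A_Bᵀ y = c: 2·y_labor + 5·y_clay = 52; 3·y_labor + 1·y_clay = 26.
This yields shadow prices y_labor = 6, y_clay = 8.
Shadow price of kiln = 0.

0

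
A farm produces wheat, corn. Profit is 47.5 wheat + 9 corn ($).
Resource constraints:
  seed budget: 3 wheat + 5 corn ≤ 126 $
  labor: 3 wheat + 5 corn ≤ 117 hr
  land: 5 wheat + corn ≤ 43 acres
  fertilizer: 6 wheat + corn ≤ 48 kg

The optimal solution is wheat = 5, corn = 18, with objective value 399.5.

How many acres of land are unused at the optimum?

land used = 5·5 + 1·18 = 43; slack = 43 − 43 = 0.

0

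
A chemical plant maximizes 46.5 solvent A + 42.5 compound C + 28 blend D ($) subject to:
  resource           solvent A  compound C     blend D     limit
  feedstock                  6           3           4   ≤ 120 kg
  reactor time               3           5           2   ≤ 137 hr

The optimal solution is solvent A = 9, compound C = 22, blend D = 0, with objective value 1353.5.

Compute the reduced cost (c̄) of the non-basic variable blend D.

At the optimum: feedstock uses 120 of 120 (binding); reactor time uses 137 of 137 (binding).
From A_Bᵀ y = c: 6·y_feedstock + 3·y_reactor time = 46.5; 3·y_feedstock + 5·y_reactor time = 42.5.
→ y_feedstock = 5 and y_reactor time = 5.5.
Reduced cost of blend D: c₃ − yᵀa₃ = 28 − (5·4 + 5.5·2) = 28 − 31 = -3.

-3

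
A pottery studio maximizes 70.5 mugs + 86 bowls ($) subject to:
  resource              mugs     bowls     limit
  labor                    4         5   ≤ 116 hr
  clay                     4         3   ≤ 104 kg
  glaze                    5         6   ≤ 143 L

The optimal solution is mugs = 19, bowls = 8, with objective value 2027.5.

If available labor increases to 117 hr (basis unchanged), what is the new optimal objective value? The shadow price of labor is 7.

Δb = 1, so new z* = 2027.5 + (7)·(1) = 2027.5 + 7 = 2034.5.

2034.5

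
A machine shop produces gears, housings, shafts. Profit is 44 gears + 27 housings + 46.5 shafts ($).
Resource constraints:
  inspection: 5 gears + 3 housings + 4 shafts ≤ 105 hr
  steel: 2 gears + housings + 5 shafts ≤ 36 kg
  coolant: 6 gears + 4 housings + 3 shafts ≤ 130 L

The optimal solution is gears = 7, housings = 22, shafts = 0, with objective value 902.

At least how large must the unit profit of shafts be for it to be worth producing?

Binding: steel and coolant. Non-binding: inspection (4 unused).
Since inspection is not tight, its dual is 0.
Dual feasibility on the basic columns requires 2·y_steel + 6·y_coolant = 44, 1·y_steel + 4·y_coolant = 27.
This yields shadow prices y_steel = 7, y_coolant = 5.
shafts enters the basis when its profit ≥ yᵀa₃ = 7·5 + 5·3 = 50.

50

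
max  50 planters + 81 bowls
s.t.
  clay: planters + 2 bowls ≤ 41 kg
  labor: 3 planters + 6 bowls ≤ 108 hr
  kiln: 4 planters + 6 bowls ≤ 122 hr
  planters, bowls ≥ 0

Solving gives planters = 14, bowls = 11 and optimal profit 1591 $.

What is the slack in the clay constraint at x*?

clay used = 1·14 + 2·11 = 36; slack = 41 − 36 = 5.

5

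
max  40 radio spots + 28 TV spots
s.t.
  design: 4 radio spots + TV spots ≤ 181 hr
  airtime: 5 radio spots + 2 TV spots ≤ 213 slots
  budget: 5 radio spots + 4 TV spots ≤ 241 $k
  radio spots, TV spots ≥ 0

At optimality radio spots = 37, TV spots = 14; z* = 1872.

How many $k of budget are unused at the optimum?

0

budget used = 5·37 + 4·14 = 241; slack = 241 − 241 = 0.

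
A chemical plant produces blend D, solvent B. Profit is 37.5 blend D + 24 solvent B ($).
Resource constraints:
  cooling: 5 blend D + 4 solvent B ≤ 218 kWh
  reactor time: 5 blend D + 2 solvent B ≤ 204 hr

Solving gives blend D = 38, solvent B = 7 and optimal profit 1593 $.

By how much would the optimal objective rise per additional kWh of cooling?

4.5

At the optimum: cooling uses 218 of 218 (binding); reactor time uses 204 of 204 (binding).
From A_Bᵀ y = c: 5·y_cooling + 5·y_reactor time = 37.5; 4·y_cooling + 2·y_reactor time = 24.
→ y_cooling = 4.5 and y_reactor time = 3.
Shadow price of cooling = 4.5.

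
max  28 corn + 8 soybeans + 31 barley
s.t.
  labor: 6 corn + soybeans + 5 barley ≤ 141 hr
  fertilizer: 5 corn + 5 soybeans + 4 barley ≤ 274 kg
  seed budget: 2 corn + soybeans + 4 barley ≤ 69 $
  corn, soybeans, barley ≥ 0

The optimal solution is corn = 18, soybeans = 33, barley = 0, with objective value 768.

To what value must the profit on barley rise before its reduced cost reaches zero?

At the optimum: labor uses 141 of 141 (binding); fertilizer uses 255 of 274 (slack = 19); seed budget uses 69 of 69 (binding).
By complementary slackness, y = 0 for the non-binding constraint.
Dual feasibility on the basic columns requires 6·y_labor + 2·y_seed budget = 28, 1·y_labor + 1·y_seed budget = 8.
Solving: y_labor = 3, y_seed budget = 5.
barley enters the basis when its profit ≥ yᵀa₃ = 3·5 + 5·4 = 35.

35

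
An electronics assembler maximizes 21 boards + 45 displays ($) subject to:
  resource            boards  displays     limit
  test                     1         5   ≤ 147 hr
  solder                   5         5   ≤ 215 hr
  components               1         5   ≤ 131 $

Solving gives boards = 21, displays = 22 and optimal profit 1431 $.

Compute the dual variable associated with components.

6

At the optimum: test uses 131 of 147 (slack = 16); solder uses 215 of 215 (binding); components uses 131 of 131 (binding).
By complementary slackness, y = 0 for the non-binding constraint.
The binding rows give the dual system: 5·y_solder + 1·y_components = 21 and 5·y_solder + 5·y_components = 45.
This yields shadow prices y_solder = 3, y_components = 6.
Shadow price of components = 6.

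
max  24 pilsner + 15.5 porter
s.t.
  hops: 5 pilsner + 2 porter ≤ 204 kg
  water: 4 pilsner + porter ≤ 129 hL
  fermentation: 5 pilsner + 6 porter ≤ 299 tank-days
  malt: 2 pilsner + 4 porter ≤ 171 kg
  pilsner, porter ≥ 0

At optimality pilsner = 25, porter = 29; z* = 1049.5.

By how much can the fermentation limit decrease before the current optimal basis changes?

137.75

Binding constraints: water, fermentation. The basis is B = [[4,1],[5,6]] with det 19.
Per unit decrease in fermentation, x* moves by d = (0.0526, -0.2105).
The basis stays optimal until porter reaches 0; allowable decrease = 137.75 tank-days.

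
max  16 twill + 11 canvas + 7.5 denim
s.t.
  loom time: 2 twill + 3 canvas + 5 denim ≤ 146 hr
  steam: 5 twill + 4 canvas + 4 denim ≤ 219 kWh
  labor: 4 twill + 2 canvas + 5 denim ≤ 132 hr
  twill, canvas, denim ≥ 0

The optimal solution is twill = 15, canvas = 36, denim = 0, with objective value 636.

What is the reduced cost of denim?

Check each constraint at x*: loom time 138/146 (slack 8); steam 219/219 (tight); labor 132/132 (tight).
By complementary slackness, y = 0 for the non-binding constraint.
The binding rows give the dual system: 5·y_steam + 4·y_labor = 16 and 4·y_steam + 2·y_labor = 11.
Solving: y_steam = 2, y_labor = 1.5.
Reduced cost of denim: c₃ − yᵀa₃ = 7.5 − (2·4 + 1.5·5) = 7.5 − 15.5 = -8.

-8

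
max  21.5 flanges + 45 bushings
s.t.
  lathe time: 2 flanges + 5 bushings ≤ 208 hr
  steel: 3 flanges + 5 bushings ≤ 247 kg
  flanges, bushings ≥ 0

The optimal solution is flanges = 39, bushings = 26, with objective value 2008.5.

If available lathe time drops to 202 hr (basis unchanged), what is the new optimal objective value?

1975.5

Check each constraint at x*: lathe time 208/208 (tight); steel 247/247 (tight).
Dual feasibility on the basic columns requires 2·y_lathe time + 3·y_steel = 21.5, 5·y_lathe time + 5·y_steel = 45.
→ y_lathe time = 5.5 and y_steel = 3.5.
Δz = y_lathe time·Δb = 5.5 × (-6) = -33, so new z* = 2008.5 − 33 = 1975.5.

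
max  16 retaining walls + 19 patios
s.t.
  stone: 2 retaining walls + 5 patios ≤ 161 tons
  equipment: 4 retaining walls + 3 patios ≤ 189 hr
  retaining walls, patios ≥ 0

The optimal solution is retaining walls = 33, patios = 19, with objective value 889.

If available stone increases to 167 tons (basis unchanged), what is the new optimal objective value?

At the optimum: stone uses 161 of 161 (binding); equipment uses 189 of 189 (binding).
From A_Bᵀ y = c: 2·y_stone + 4·y_equipment = 16; 5·y_stone + 3·y_equipment = 19.
Solving: y_stone = 2, y_equipment = 3.
Δz = y_stone·Δb = 2 × (6) = 12, so new z* = 889 + 12 = 901.

901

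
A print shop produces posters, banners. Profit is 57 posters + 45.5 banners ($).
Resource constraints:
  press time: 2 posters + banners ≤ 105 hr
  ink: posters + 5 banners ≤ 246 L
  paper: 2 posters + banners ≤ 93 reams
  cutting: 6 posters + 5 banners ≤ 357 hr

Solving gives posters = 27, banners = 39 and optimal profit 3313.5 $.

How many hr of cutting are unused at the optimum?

cutting used = 6·27 + 5·39 = 357; slack = 357 − 357 = 0.

0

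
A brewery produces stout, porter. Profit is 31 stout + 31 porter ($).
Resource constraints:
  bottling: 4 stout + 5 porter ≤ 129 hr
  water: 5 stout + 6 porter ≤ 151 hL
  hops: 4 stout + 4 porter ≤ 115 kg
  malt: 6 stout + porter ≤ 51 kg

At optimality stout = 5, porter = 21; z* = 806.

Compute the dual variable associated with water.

At the optimum: bottling uses 125 of 129 (slack = 4); water uses 151 of 151 (binding); hops uses 104 of 115 (slack = 11); malt uses 51 of 51 (binding).
Slack constraints have shadow price 0 (complementary slackness).
The binding rows give the dual system: 5·y_water + 6·y_malt = 31 and 6·y_water + 1·y_malt = 31.
→ y_water = 5 and y_malt = 1.
Shadow price of water = 5.

5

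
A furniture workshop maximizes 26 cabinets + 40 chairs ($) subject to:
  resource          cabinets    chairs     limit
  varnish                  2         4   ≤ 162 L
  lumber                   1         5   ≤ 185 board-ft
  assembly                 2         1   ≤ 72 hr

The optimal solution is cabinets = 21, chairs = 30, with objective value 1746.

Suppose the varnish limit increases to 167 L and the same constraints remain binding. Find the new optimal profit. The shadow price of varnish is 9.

1791

Δb = 5, so new z* = 1746 + (9)·(5) = 1746 + 45 = 1791.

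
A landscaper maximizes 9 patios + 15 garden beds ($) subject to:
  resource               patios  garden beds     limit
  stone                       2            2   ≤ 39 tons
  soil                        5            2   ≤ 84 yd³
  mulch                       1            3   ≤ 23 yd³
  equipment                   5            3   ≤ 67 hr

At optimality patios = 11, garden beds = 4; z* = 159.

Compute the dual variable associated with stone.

0

Binding: mulch and equipment. Non-binding: stone (9 unused), soil (21 unused).
Slack constraints have shadow price 0 (complementary slackness).
Dual feasibility on the basic columns requires 1·y_mulch + 5·y_equipment = 9, 3·y_mulch + 3·y_equipment = 15.
→ y_mulch = 4 and y_equipment = 1.
Shadow price of stone = 0.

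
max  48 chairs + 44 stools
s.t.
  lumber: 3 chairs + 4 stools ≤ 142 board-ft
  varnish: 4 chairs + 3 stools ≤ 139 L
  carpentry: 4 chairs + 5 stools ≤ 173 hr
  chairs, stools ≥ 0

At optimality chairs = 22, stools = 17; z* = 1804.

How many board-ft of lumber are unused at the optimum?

8

lumber used = 3·22 + 4·17 = 134; slack = 142 − 134 = 8.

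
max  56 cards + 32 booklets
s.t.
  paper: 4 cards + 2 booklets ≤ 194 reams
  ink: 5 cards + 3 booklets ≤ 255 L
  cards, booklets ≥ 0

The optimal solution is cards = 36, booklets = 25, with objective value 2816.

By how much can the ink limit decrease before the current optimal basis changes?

12.5

Binding constraints: paper, ink. The basis is B = [[4,2],[5,3]] with det 2.
Per unit decrease in ink, x* moves by d = (1, -2).
The basis stays optimal until booklets reaches 0; allowable decrease = 12.5 L.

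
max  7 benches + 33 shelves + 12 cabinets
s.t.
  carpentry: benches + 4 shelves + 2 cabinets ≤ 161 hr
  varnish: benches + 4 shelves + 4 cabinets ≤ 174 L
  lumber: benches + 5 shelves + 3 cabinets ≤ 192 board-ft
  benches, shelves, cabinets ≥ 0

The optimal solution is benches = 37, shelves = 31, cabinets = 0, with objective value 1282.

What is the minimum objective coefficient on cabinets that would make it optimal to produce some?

19

Check each constraint at x*: carpentry 161/161 (tight); varnish 161/174 (slack 13); lumber 192/192 (tight).
Slack constraints have shadow price 0 (complementary slackness).
Dual feasibility on the basic columns requires 1·y_carpentry + 1·y_lumber = 7, 4·y_carpentry + 5·y_lumber = 33.
This yields shadow prices y_carpentry = 2, y_lumber = 5.
cabinets enters the basis when its profit ≥ yᵀa₃ = 2·2 + 5·3 = 19.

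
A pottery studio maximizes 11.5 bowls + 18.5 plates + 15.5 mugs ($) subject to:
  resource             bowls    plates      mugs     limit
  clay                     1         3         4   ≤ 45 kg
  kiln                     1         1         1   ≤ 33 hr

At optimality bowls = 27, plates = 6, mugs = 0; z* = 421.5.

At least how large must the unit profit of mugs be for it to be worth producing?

22

At the optimum: clay uses 45 of 45 (binding); kiln uses 33 of 33 (binding).
Dual feasibility on the basic columns requires 1·y_clay + 1·y_kiln = 11.5, 3·y_clay + 1·y_kiln = 18.5.
→ y_clay = 3.5 and y_kiln = 8.
mugs enters the basis when its profit ≥ yᵀa₃ = 3.5·4 + 8·1 = 22.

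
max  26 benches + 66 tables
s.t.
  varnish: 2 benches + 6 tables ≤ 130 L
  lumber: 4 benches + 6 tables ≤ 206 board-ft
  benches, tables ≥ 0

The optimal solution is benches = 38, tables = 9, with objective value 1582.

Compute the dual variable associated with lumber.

2

At the optimum: varnish uses 130 of 130 (binding); lumber uses 206 of 206 (binding).
Dual feasibility on the basic columns requires 2·y_varnish + 4·y_lumber = 26, 6·y_varnish + 6·y_lumber = 66.
Solving: y_varnish = 9, y_lumber = 2.
Shadow price of lumber = 2.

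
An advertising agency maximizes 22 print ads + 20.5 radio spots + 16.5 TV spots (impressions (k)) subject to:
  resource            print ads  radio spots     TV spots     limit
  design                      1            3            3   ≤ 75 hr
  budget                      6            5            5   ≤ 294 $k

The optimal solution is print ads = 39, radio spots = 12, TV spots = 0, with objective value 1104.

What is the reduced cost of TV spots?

Check each constraint at x*: design 75/75 (tight); budget 294/294 (tight).
From A_Bᵀ y = c: 1·y_design + 6·y_budget = 22; 3·y_design + 5·y_budget = 20.5.
This yields shadow prices y_design = 1, y_budget = 3.5.
Reduced cost of TV spots: c₃ − yᵀa₃ = 16.5 − (1·3 + 3.5·5) = 16.5 − 20.5 = -4.

-4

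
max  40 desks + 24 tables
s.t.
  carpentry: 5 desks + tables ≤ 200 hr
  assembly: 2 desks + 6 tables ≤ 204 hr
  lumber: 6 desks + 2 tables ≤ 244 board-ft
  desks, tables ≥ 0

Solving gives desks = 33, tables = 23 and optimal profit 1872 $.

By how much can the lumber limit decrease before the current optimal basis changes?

176

Binding constraints: assembly, lumber. The basis is B = [[2,6],[6,2]] with det -32.
Per unit decrease in lumber, x* moves by d = (-0.1875, 0.0625).
The basis stays optimal until desks reaches 0; allowable decrease = 176 board-ft.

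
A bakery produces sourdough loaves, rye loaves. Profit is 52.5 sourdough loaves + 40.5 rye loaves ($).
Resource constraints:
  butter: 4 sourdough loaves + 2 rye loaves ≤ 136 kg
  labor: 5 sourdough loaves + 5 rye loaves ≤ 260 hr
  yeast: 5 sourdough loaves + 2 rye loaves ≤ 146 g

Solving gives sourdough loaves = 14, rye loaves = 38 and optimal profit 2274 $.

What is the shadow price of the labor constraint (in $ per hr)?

Binding: labor and yeast. Non-binding: butter (4 unused).
Slack constraints have shadow price 0 (complementary slackness).
Dual feasibility on the basic columns requires 5·y_labor + 5·y_yeast = 52.5, 5·y_labor + 2·y_yeast = 40.5.
This yields shadow prices y_labor = 6.5, y_yeast = 4.
Shadow price of labor = 6.5.

6.5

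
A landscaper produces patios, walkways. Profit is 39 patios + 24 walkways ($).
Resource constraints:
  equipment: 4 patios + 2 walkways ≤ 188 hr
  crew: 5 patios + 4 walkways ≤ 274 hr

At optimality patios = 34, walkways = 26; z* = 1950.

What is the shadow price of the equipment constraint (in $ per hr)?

6

Check each constraint at x*: equipment 188/188 (tight); crew 274/274 (tight).
From A_Bᵀ y = c: 4·y_equipment + 5·y_crew = 39; 2·y_equipment + 4·y_crew = 24.
This yields shadow prices y_equipment = 6, y_crew = 3.
Shadow price of equipment = 6.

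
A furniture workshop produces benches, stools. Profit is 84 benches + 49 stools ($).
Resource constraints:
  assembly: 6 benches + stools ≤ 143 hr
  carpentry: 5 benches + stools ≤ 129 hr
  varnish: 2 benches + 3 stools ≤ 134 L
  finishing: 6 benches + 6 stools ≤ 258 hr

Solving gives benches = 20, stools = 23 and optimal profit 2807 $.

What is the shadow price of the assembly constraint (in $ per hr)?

Check each constraint at x*: assembly 143/143 (tight); carpentry 123/129 (slack 6); varnish 109/134 (slack 25); finishing 258/258 (tight).
Slack constraints have shadow price 0 (complementary slackness).
The binding rows give the dual system: 6·y_assembly + 6·y_finishing = 84 and 1·y_assembly + 6·y_finishing = 49.
Solving: y_assembly = 7, y_finishing = 7.
Shadow price of assembly = 7.

7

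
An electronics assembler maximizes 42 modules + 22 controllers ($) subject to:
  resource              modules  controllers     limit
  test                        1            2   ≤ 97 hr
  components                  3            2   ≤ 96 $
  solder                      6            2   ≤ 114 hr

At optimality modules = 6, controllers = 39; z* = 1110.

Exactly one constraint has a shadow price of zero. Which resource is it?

test

test: 84/97 (slack 13)
components: 96/96 (binding)
solder: 114/114 (binding)
By complementary slackness, a constraint with positive slack has shadow price 0 → test.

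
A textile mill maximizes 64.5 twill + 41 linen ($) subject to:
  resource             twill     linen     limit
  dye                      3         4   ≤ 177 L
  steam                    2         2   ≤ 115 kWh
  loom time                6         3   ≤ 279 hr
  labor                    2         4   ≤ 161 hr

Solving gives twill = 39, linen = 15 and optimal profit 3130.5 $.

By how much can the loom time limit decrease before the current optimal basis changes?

Binding constraints: dye, loom time. The basis is B = [[3,4],[6,3]] with det -15.
Per unit decrease in loom time, x* moves by d = (-0.2667, 0.2).
The basis stays optimal until labor becomes binding; allowable decrease = 86.25 hr.

86.25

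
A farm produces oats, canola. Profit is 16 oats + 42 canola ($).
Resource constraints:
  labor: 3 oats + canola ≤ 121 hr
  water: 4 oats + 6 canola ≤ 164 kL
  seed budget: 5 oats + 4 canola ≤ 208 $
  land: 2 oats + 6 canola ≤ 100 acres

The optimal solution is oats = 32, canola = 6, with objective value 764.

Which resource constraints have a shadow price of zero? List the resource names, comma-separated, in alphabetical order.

labor: 102/121 (slack 19)
water: 164/164 (binding)
seed budget: 184/208 (slack 24)
land: 100/100 (binding)
By complementary slackness, a constraint with positive slack has shadow price 0 → labor, seed budget.

labor, seed budget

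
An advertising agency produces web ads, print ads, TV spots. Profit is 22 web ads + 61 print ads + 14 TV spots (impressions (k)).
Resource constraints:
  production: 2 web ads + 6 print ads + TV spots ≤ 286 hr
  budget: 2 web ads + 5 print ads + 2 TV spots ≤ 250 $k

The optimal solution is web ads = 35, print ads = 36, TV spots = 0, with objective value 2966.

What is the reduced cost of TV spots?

At the optimum: production uses 286 of 286 (binding); budget uses 250 of 250 (binding).
From A_Bᵀ y = c: 2·y_production + 2·y_budget = 22; 6·y_production + 5·y_budget = 61.
→ y_production = 6 and y_budget = 5.
Reduced cost of TV spots: c₃ − yᵀa₃ = 14 − (6·1 + 5·2) = 14 − 16 = -2.

-2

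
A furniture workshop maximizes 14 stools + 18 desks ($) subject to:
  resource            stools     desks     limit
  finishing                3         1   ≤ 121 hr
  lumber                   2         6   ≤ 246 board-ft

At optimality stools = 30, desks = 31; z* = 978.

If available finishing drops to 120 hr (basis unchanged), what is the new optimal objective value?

At the optimum: finishing uses 121 of 121 (binding); lumber uses 246 of 246 (binding).
Dual feasibility on the basic columns requires 3·y_finishing + 2·y_lumber = 14, 1·y_finishing + 6·y_lumber = 18.
→ y_finishing = 3 and y_lumber = 2.5.
Δz = y_finishing·Δb = 3 × (-1) = -3, so new z* = 978 − 3 = 975.

975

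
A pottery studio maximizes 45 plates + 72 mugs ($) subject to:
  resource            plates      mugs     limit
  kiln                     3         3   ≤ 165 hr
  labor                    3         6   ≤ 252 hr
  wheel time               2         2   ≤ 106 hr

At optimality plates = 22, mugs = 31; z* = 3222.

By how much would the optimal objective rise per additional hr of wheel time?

Check each constraint at x*: kiln 159/165 (slack 6); labor 252/252 (tight); wheel time 106/106 (tight).
Since kiln is not tight, its dual is 0.
From A_Bᵀ y = c: 3·y_labor + 2·y_wheel time = 45; 6·y_labor + 2·y_wheel time = 72.
Solving: y_labor = 9, y_wheel time = 9.
Shadow price of wheel time = 9.

9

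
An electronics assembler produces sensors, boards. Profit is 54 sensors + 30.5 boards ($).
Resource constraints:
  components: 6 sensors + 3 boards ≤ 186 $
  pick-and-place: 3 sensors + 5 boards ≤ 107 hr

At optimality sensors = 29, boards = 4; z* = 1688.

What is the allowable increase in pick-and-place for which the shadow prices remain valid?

203

Binding constraints: components, pick-and-place. The basis is B = [[6,3],[3,5]] with det 21.
Per unit increase in pick-and-place, x* moves by d = (-0.1429, 0.2857).
The basis stays optimal until sensors reaches 0; allowable increase = 203 hr.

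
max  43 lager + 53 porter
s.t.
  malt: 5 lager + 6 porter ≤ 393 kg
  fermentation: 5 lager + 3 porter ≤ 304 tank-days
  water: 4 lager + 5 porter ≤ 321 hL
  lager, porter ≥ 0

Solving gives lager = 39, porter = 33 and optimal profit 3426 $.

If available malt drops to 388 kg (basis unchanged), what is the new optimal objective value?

Check each constraint at x*: malt 393/393 (tight); fermentation 294/304 (slack 10); water 321/321 (tight).
By complementary slackness, y = 0 for the non-binding constraint.
The binding rows give the dual system: 5·y_malt + 4·y_water = 43 and 6·y_malt + 5·y_water = 53.
Solving: y_malt = 3, y_water = 7.
Δz = y_malt·Δb = 3 × (-5) = -15, so new z* = 3426 − 15 = 3411.

3411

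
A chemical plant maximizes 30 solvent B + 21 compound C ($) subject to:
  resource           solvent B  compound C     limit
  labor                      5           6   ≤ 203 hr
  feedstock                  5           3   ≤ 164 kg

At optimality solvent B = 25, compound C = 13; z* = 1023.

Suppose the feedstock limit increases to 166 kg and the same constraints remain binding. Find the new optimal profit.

1033

Check each constraint at x*: labor 203/203 (tight); feedstock 164/164 (tight).
Dual feasibility on the basic columns requires 5·y_labor + 5·y_feedstock = 30, 6·y_labor + 3·y_feedstock = 21.
→ y_labor = 1 and y_feedstock = 5.
Δz = y_feedstock·Δb = 5 × (2) = 10, so new z* = 1023 + 10 = 1033.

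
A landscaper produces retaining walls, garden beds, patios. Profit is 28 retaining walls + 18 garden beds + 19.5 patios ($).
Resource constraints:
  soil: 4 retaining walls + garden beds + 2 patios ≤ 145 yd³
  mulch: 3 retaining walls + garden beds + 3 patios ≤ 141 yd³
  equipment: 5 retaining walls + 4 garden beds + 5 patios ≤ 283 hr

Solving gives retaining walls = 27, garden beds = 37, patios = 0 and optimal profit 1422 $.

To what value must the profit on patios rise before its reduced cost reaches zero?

24

Binding: soil and equipment. Non-binding: mulch (23 unused).
Since mulch is not tight, its dual is 0.
The binding rows give the dual system: 4·y_soil + 5·y_equipment = 28 and 1·y_soil + 4·y_equipment = 18.
Solving: y_soil = 2, y_equipment = 4.
patios enters the basis when its profit ≥ yᵀa₃ = 2·2 + 4·5 = 24.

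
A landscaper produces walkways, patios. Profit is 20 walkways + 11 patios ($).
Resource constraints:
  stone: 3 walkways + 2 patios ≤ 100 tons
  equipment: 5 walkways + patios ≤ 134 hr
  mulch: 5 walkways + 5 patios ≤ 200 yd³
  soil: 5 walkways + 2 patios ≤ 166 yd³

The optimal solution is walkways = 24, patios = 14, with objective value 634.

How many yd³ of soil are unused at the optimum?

soil used = 5·24 + 2·14 = 148; slack = 166 − 148 = 18.

18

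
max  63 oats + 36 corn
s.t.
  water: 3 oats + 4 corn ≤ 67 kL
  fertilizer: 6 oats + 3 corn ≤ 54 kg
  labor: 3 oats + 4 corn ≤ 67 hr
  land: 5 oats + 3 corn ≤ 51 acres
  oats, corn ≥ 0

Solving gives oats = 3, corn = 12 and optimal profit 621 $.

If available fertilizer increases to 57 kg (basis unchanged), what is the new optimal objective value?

630

At the optimum: water uses 57 of 67 (slack = 10); fertilizer uses 54 of 54 (binding); labor uses 57 of 67 (slack = 10); land uses 51 of 51 (binding).
Since water, labor are not tight, their duals are 0.
From A_Bᵀ y = c: 6·y_fertilizer + 5·y_land = 63; 3·y_fertilizer + 3·y_land = 36.
This yields shadow prices y_fertilizer = 3, y_land = 9.
Δz = y_fertilizer·Δb = 3 × (3) = 9, so new z* = 621 + 9 = 630.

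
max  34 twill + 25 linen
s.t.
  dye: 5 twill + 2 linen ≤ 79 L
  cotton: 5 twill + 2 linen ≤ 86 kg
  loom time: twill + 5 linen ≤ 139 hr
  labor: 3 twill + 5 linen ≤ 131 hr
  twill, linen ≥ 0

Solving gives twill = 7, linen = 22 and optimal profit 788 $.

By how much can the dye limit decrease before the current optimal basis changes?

Binding constraints: dye, labor. The basis is B = [[5,2],[3,5]] with det 19.
Per unit decrease in dye, x* moves by d = (-0.2632, 0.1579).
The basis stays optimal until twill reaches 0; allowable decrease = 26.6 L.

26.6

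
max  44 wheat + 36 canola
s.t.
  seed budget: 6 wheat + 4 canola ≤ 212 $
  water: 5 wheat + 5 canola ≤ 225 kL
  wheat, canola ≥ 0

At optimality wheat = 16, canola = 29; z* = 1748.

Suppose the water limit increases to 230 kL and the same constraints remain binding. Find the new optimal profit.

1768

At the optimum: seed budget uses 212 of 212 (binding); water uses 225 of 225 (binding).
From A_Bᵀ y = c: 6·y_seed budget + 5·y_water = 44; 4·y_seed budget + 5·y_water = 36.
This yields shadow prices y_seed budget = 4, y_water = 4.
Δz = y_water·Δb = 4 × (5) = 20, so new z* = 1748 + 20 = 1768.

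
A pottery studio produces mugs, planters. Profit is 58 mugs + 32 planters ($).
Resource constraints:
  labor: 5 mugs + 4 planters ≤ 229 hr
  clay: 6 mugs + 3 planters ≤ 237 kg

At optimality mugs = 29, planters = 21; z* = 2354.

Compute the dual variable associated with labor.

Both labor and clay are binding at x*.
Dual feasibility on the basic columns requires 5·y_labor + 6·y_clay = 58, 4·y_labor + 3·y_clay = 32.
→ y_labor = 2 and y_clay = 8.
Shadow price of labor = 2.

2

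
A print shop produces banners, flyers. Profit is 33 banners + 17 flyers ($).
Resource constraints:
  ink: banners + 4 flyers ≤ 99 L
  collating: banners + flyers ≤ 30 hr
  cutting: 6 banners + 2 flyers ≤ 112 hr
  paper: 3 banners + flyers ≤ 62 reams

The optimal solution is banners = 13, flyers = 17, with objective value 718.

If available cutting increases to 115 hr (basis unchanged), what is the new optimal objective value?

At the optimum: ink uses 81 of 99 (slack = 18); collating uses 30 of 30 (binding); cutting uses 112 of 112 (binding); paper uses 56 of 62 (slack = 6).
Since ink, paper are not tight, their duals are 0.
The binding rows give the dual system: 1·y_collating + 6·y_cutting = 33 and 1·y_collating + 2·y_cutting = 17.
This yields shadow prices y_collating = 9, y_cutting = 4.
Δz = y_cutting·Δb = 4 × (3) = 12, so new z* = 718 + 12 = 730.

730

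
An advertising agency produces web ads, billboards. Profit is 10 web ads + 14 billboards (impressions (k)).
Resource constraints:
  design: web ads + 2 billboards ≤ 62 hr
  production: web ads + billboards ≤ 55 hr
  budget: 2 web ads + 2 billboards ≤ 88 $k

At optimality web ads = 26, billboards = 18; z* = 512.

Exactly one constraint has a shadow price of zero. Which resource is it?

design: 62/62 (binding)
production: 44/55 (slack 11)
budget: 88/88 (binding)
By complementary slackness, a constraint with positive slack has shadow price 0 → production.

production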